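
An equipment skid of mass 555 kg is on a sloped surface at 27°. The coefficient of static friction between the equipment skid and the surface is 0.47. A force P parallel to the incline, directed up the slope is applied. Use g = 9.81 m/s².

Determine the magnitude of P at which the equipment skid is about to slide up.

P ≈ 4750 N

At impending motion up the slope, friction acts down-slope at its limit: f = μ_s N.
P is parallel to the surface, so N = m g cos θ = 4850 N.
Along the incline: P = m g sin θ + μ_s N = 2470 + 0.47×4850 = 4750 N.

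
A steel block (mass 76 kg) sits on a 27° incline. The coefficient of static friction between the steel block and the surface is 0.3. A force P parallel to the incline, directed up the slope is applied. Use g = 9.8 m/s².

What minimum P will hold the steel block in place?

The steel block tends to slide down (tan θ > μ_s), so at the point of impending slip friction acts up-slope at its limit: f = μ_s N.
P is parallel to the surface, so N = m g cos θ = 664 N.
Along the incline: P + μ_s N = m g sin θ, so P = 338 − 0.3×664 = 139 N.

P_min ≈ 139 N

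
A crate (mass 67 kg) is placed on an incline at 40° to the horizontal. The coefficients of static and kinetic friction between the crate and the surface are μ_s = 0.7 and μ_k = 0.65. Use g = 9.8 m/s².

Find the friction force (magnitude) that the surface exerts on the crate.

f ≈ 327 N (up the incline)

The normal reaction is N = m g cos θ = 503 N.
For equilibrium along the incline, friction must balance the weight component: f = m g sin θ = 422.1 N up the slope.
Maximum static friction available: μ_s N = 0.7 × 503 = 352.1 N.
Since |422.1| > 352.1 N, static friction cannot hold it; the crate slides down the incline and kinetic friction applies: f = μ_k N = 0.65 × 503 = 327 N.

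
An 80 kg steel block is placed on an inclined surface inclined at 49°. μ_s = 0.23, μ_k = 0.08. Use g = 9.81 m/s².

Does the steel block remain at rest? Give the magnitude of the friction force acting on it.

N = m g cos θ = 515 N.
Down-slope weight component: m g sin θ = 592 N.
μ_s N = 118 N.
592 > 118 N, so it slides; kinetic friction f = μ_k N = 0.08×515 = 41.2 N.

f ≈ 41.2 N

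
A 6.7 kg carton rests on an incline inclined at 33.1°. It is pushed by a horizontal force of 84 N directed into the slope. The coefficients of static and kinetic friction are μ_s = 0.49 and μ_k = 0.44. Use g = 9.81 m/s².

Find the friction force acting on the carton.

f ≈ 34.5 N (down the incline)

Normal direction: N = m g cos θ + P sin θ = 100.9 N.
Parallel to the incline: P cos θ − m g sin θ = 70.37 − 35.89 = 34.47 N; the friction needed to balance this is 34.47 N acting down the slope.
Maximum static friction: μ_s N = 0.49 × 100.9 = 49.46 N.
Since 34.47 N is within the 49.46 N limit, the carton stays put and friction is exactly 34.5 N.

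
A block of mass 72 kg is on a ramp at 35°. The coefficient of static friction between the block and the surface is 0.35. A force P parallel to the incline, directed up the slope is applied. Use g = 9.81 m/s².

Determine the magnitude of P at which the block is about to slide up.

P ≈ 608 N

At impending motion up the slope, friction acts down-slope at its limit: f = μ_s N.
P is parallel to the surface, so N = m g cos θ = 579 N.
Along the incline: P = m g sin θ + μ_s N = 405 + 0.35×579 = 608 N.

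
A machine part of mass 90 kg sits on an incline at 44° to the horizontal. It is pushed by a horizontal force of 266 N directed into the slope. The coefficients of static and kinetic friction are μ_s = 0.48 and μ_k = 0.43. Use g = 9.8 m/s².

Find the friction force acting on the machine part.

Normal direction: N = m g cos θ + P sin θ = 819.2 N.
Parallel to the incline: P cos θ − m g sin θ = 191.3 − 612.7 = -421.3 N; the friction needed to balance this is 421.3 N acting up the slope.
Maximum static friction: μ_s N = 0.48 × 819.2 = 393.2 N.
|f_req| = 421.3 > 393.2 N → the machine part slides down the incline; f = μ_k N = 0.43 × 819.2 = 352 N.

f ≈ 352 N (up the incline)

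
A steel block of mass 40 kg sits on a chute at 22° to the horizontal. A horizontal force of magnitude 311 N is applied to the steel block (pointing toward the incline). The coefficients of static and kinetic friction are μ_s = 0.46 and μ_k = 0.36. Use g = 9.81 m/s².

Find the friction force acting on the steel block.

f ≈ 141 N (down the incline)

The horizontal push has a component P sin θ into the surface, so N = m g cos θ + P sin θ = 363.8 + 116.5 = 480.3 N.
Along the incline, the net driving force (taking up-slope positive) is P cos θ − m g sin θ = 288.4 − 147 = 141.4 N, so equilibrium requires friction f = -141.4 N (down-slope).
Maximum static friction: μ_s N = 0.46 × 480.3 = 221 N.
|f_req| = 141.4 ≤ 221 N → the steel block is in equilibrium; friction equals the required value.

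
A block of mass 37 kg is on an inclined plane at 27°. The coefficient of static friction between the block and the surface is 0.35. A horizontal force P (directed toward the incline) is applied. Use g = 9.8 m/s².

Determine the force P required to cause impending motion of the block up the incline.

P ≈ 379 N

At impending motion up the slope, friction acts down-slope at its limit: f = μ_s N.
Perpendicular to the incline: N = m g cos θ + P sin θ.
Along the incline: P cos θ = m g sin θ + μ_s N = m g sin θ + μ_s (m g cos θ + P sin θ).
Solving, P (cos θ − μ_s sin θ) = m g (sin θ + μ_s cos θ), so P = 37×9.8×(sin 27° + 0.35 cos 27°)/(cos 27° − 0.35 sin 27°) = 363×0.7658/0.7321 = 379 N.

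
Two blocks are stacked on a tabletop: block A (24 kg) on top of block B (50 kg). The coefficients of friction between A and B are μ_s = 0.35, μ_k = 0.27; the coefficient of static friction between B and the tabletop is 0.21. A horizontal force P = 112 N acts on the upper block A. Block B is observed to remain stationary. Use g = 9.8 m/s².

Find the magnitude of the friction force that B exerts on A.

f ≈ 63.5 N

Between the blocks, N₁ = m_A g = 235.2 N.
So the A–B interface can sustain at most μ_s N₁ = 82.32 N of static friction.
Since P = 112 N > 82.32 N, A slides on B; the A–B friction is kinetic: f₁ = μ_k N₁ = 0.27×235.2 = 63.5 N.
By Newton's third law B feels 63.5 N forward from A. With B stationary, the floor's static friction on B balances it: f₂ = 63.5 N (well within μ_s(m_A+m_B)g = 152.3 N).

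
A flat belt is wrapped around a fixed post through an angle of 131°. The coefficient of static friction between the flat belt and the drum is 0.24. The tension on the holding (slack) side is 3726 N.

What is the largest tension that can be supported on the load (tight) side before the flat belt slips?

T_max ≈ 6450 N

At impending slip the capstan equation gives T₂/T₁ = e^{μβ} with β in radians.
β = 131° × π/180 = 2.286 rad.
e^{μβ} = e^{0.24×2.286} = 1.731.
T₂ = T₁ · e^{μβ} = 3726 × 1.731 = 6450 N.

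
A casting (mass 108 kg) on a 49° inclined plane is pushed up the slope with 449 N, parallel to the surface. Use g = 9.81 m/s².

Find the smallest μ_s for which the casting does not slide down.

N = m g cos θ = 695.1 N.
Friction must make up the shortfall along the incline: f = m g sin θ − P = 799.6 − 449 = 350.6 N.
At the threshold f = μ_s N, so μ_s,min = 350.6/695.1 = 0.504.

μ_s,min ≈ 0.504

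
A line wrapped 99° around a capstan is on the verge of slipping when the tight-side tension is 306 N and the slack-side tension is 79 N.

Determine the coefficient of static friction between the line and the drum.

T₂/T₁ = e^{μβ} → μ = ln(T₂/T₁)/β.
β = 99° = 1.728 rad.
μ = ln(306/79)/1.728 = ln(3.873)/1.728 = 0.784.

μ ≈ 0.784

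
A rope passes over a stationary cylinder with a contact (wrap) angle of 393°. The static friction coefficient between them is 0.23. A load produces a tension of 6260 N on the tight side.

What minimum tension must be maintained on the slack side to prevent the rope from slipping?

Capstan equation at impending slip: T_tight/T_slack = e^{μβ}.
β = 393° = 6.859 rad; e^{μβ} = e^{0.23×6.859} = 4.843.
T_slack = T_tight / e^{μβ} = 6260 / 4.843 = 1290 N.

T_min ≈ 1290 N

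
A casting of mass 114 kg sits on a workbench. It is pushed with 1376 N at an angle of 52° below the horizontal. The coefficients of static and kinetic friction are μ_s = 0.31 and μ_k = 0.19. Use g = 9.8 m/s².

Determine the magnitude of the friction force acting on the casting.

f ≈ 418 N

The vertical component of P adds to the normal force: N = m g + P sin α = 1117 + 1084 = 2202 N.
The horizontal driving force is P cos α = 847.2 N, so equilibrium needs friction f = 847.2 N.
μ_s N = 0.31 × 2202 = 682.5 N.
The required friction exceeds μ_s N, so the casting moves and f = μ_k N = 418 N.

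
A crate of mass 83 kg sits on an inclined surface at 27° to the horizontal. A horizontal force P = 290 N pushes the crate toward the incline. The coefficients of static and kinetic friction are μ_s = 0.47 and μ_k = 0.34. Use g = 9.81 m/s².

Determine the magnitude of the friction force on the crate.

f ≈ 111 N (up the incline)

The horizontal push has a component P sin θ into the surface, so N = m g cos θ + P sin θ = 725.5 + 131.7 = 857.1 N.
Along the incline, the net driving force (taking up-slope positive) is P cos θ − m g sin θ = 258.4 − 369.7 = -111.3 N, so equilibrium requires friction f = 111.3 N (up-slope).
Maximum static friction: μ_s N = 0.47 × 857.1 = 402.9 N.
|f_req| = 111.3 ≤ 402.9 N → the crate is in equilibrium; friction equals the required value.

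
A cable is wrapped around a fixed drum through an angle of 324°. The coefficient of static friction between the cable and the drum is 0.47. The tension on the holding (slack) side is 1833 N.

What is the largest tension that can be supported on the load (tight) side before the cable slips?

At impending slip the capstan equation gives T₂/T₁ = e^{μβ} with β in radians.
β = 324° × π/180 = 5.655 rad.
e^{μβ} = e^{0.47×5.655} = 14.26.
T₂ = T₁ · e^{μβ} = 1833 × 14.26 = 26100 N.

T_max ≈ 26100 N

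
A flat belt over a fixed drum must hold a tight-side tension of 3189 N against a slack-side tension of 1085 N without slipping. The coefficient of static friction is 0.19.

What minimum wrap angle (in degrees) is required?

T₂/T₁ = e^{μβ} → β = ln(T₂/T₁)/μ.
β = ln(3189/1085)/0.19 = 1.078/0.19 = 5.674 rad.
In degrees: β = 5.674 × 180/π = 325°.

β_min ≈ 325°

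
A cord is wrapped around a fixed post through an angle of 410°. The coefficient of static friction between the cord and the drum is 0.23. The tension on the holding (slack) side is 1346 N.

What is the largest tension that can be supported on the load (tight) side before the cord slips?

At impending slip the capstan equation gives T₂/T₁ = e^{μβ} with β in radians.
β = 410° × π/180 = 7.156 rad.
e^{μβ} = e^{0.23×7.156} = 5.185.
T₂ = T₁ · e^{μβ} = 1346 × 5.185 = 6980 N.

T_max ≈ 6980 N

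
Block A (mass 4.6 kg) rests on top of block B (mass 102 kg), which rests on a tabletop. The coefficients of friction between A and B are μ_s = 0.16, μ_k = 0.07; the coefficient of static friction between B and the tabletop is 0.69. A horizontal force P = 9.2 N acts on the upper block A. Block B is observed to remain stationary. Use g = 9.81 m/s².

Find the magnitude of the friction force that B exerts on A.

Between the blocks, N₁ = m_A g = 45.13 N.
So the A–B interface can sustain at most μ_s N₁ = 7.22 N of static friction.
Since P = 9.2 N > 7.22 N, A slides on B; the A–B friction is kinetic: f₁ = μ_k N₁ = 0.07×45.13 = 3.16 N.
B experiences an equal 3.16 N forward from A (third law). B is in equilibrium, so the floor supplies f₂ = 3.16 N of static friction (limit μ_s(m_A+m_B)g = 721.6 N, not exceeded).

f ≈ 3.16 N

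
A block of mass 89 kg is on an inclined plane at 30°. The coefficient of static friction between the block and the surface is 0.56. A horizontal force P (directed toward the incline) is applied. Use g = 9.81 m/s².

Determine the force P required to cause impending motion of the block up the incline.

P ≈ 1470 N

At impending motion up the slope, friction acts down-slope at its limit: f = μ_s N.
Perpendicular to the incline: N = m g cos θ + P sin θ.
Along the incline: P cos θ = m g sin θ + μ_s N = m g sin θ + μ_s (m g cos θ + P sin θ).
Solving, P (cos θ − μ_s sin θ) = m g (sin θ + μ_s cos θ), so P = 89×9.81×(sin 30° + 0.56 cos 30°)/(cos 30° − 0.56 sin 30°) = 873×0.985/0.586 = 1470 N.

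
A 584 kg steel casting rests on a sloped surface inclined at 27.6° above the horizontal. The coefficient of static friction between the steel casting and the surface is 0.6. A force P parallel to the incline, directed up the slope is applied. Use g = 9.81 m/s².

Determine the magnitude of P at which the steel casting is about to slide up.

At impending motion up the slope, friction acts down-slope at its limit: f = μ_s N.
P is parallel to the surface, so N = m g cos θ = 5080 N.
Along the incline: P = m g sin θ + μ_s N = 2650 + 0.6×5080 = 5700 N.

P ≈ 5700 N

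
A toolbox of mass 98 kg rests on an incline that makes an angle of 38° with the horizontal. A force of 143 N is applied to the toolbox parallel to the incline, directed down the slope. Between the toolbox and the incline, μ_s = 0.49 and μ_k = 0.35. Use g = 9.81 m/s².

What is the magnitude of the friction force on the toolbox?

Perpendicular to the surface, N = m g cos θ = 98·9.81·cos 38° = 757.6 N.
Parallel to the incline, ΣF = 0 gives f = m g sin θ + P = 591.9 + 143 = 734.9 N (up-slope positive).
The static-friction ceiling is μ_s N = 0.49 × 757.6 = 371.2 N.
|734.9| exceeds 371.2 N, so the toolbox slips down-slope; friction is kinetic, f = μ_k N = 0.35×757.6 = 265 N.

f ≈ 265 N (up the incline)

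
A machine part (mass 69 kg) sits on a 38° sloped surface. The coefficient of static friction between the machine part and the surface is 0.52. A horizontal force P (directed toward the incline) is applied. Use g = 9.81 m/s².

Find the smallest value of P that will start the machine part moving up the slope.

At impending motion up the slope, friction acts down-slope at its limit: f = μ_s N.
Perpendicular to the incline: N = m g cos θ + P sin θ.
Along the incline: P cos θ = m g sin θ + μ_s N = m g sin θ + μ_s (m g cos θ + P sin θ).
Solving, P (cos θ − μ_s sin θ) = m g (sin θ + μ_s cos θ), so P = 69×9.81×(sin 38° + 0.52 cos 38°)/(cos 38° − 0.52 sin 38°) = 677×1.025/0.4679 = 1480 N.

P ≈ 1480 N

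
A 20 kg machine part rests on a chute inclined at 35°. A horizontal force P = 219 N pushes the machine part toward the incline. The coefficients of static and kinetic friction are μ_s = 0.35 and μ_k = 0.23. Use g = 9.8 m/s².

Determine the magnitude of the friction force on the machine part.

Normal direction: N = m g cos θ + P sin θ = 286.2 N.
Parallel to the incline: P cos θ − m g sin θ = 179.4 − 112.4 = 66.97 N; the friction needed to balance this is 66.97 N acting down the slope.
Maximum static friction: μ_s N = 0.35 × 286.2 = 100.2 N.
|f_req| = 66.97 ≤ 100.2 N → the machine part is in equilibrium; friction equals the required value.

f ≈ 67 N (down the incline)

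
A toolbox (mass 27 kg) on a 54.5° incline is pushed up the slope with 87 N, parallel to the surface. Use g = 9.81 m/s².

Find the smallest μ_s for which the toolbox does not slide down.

N = m g cos θ = 153.8 N.
Friction must make up the shortfall along the incline: f = m g sin θ − P = 215.6 − 87 = 128.6 N.
At the threshold f = μ_s N, so μ_s,min = 128.6/153.8 = 0.836.

μ_s,min ≈ 0.836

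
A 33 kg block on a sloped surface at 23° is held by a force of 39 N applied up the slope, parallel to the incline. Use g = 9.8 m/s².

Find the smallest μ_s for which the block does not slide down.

N = m g cos θ = 297.7 N.
Friction must make up the shortfall along the incline: f = m g sin θ − P = 126.4 − 39 = 87.36 N.
At the threshold f = μ_s N, so μ_s,min = 87.36/297.7 = 0.293.

μ_s,min ≈ 0.293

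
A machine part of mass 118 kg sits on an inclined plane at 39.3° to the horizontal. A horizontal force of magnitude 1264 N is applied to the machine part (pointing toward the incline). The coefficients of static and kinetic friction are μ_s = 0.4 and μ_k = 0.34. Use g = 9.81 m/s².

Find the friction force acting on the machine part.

f ≈ 245 N (down the incline)

Resolve perpendicular to the incline: N = m g cos θ + P sin θ = 118×9.81×cos 39.3° + 1264×sin 39.3° = 1696 N.
Along the incline, the net driving force (taking up-slope positive) is P cos θ − m g sin θ = 978.1 − 733.2 = 244.9 N, so equilibrium requires friction f = -244.9 N (down-slope).
The limit of static friction is μ_s N = 678.6 N.
|f_req| = 244.9 ≤ 678.6 N → the machine part is in equilibrium; friction equals the required value.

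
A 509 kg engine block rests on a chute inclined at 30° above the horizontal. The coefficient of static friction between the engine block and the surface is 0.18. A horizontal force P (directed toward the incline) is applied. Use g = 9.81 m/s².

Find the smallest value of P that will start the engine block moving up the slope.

P ≈ 4220 N

At impending motion up the slope, friction acts down-slope at its limit: f = μ_s N.
Perpendicular to the incline: N = m g cos θ + P sin θ.
Along the incline: P cos θ = m g sin θ + μ_s N = m g sin θ + μ_s (m g cos θ + P sin θ).
Solving, P (cos θ − μ_s sin θ) = m g (sin θ + μ_s cos θ), so P = 509×9.81×(sin 30° + 0.18 cos 30°)/(cos 30° − 0.18 sin 30°) = 4990×0.6559/0.776 = 4220 N.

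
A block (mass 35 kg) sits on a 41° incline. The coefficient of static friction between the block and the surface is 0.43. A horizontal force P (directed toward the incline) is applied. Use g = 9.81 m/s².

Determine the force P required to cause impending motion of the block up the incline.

P ≈ 712 N

At impending motion up the slope, friction acts down-slope at its limit: f = μ_s N.
Perpendicular to the incline: N = m g cos θ + P sin θ.
Along the incline: P cos θ = m g sin θ + μ_s N = m g sin θ + μ_s (m g cos θ + P sin θ).
Solving, P (cos θ − μ_s sin θ) = m g (sin θ + μ_s cos θ), so P = 35×9.81×(sin 41° + 0.43 cos 41°)/(cos 41° − 0.43 sin 41°) = 343×0.9806/0.4726 = 712 N.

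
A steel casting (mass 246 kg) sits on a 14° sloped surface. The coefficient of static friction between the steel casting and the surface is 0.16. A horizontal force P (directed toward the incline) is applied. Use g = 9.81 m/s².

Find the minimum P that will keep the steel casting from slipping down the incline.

P_min ≈ 207 N

The steel casting tends to slide down (tan θ > μ_s), so at the point of impending slip friction acts up-slope at its limit: f = μ_s N.
Perpendicular to the incline: N = m g cos θ + P sin θ.
Along the incline: P cos θ + μ_s N = m g sin θ, i.e. P cos θ + μ_s (m g cos θ + P sin θ) = m g sin θ.
Solving, P (cos θ + μ_s sin θ) = m g (sin θ − μ_s cos θ), so P = 2410×0.08667/1.009 = 207 N.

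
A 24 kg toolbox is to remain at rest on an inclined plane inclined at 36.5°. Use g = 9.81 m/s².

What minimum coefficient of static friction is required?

μ_s,min ≈ 0.74

At the slip threshold m g sin θ = μ_s m g cos θ, so μ_s,min = tan θ.
μ_s,min = tan 36.5° = 0.74.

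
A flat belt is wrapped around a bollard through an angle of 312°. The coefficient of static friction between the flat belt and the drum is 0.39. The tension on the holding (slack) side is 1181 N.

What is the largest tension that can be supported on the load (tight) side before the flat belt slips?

T_max ≈ 9880 N

At impending slip the capstan equation gives T₂/T₁ = e^{μβ} with β in radians.
β = 312° × π/180 = 5.445 rad.
e^{μβ} = e^{0.39×5.445} = 8.362.
T₂ = T₁ · e^{μβ} = 1181 × 8.362 = 9880 N.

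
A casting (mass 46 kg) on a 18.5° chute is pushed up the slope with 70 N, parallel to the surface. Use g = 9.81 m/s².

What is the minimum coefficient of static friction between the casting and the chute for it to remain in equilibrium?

N = m g cos θ = 427.9 N.
Friction must make up the shortfall along the incline: f = m g sin θ − P = 143.2 − 70 = 73.19 N.
At the threshold f = μ_s N, so μ_s,min = 73.19/427.9 = 0.171.

μ_s,min ≈ 0.171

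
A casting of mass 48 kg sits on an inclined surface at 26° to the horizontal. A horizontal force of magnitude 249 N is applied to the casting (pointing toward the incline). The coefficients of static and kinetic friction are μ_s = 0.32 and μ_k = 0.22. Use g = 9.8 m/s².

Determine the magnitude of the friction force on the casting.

Resolve perpendicular to the incline: N = m g cos θ + P sin θ = 48×9.8×cos 26° + 249×sin 26° = 531.9 N.
Along the incline, the net driving force (taking up-slope positive) is P cos θ − m g sin θ = 223.8 − 206.2 = 17.59 N, so equilibrium requires friction f = -17.59 N (down-slope).
The limit of static friction is μ_s N = 170.2 N.
Since 17.59 N is within the 170.2 N limit, the casting stays put and friction is exactly 17.6 N.

f ≈ 17.6 N (down the incline)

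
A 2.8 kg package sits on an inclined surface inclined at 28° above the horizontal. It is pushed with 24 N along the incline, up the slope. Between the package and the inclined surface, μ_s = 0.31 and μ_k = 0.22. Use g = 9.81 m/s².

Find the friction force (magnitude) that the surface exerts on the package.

f ≈ 5.34 N (down the incline)

The normal reaction is N = m g cos θ = 24.25 N.
Parallel to the incline, ΣF = 0 gives f = m g sin θ − P = 12.9 − 24 = -11.1 N (up-slope positive).
Static friction can supply at most μ_s N = 7.518 N.
|-11.1| exceeds 7.518 N, so the package slips up-slope; friction is kinetic, f = μ_k N = 0.22×24.25 = 5.34 N.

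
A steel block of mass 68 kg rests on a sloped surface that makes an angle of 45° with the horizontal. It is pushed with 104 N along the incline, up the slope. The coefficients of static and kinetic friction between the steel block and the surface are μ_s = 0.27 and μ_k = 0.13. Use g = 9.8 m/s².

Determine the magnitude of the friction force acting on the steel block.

Normal force: N = m g cos θ = 68 × 9.8 × cos 45° = 471.2 N.
The friction needed for equilibrium is m g sin θ − P = 471.2 − 104 = 367.2 N, measured positive up-slope.
Maximum static friction available: μ_s N = 0.27 × 471.2 = 127.2 N.
|367.2| exceeds 127.2 N, so the steel block slips down-slope; friction is kinetic, f = μ_k N = 0.13×471.2 = 61.3 N.

f ≈ 61.3 N (up the incline)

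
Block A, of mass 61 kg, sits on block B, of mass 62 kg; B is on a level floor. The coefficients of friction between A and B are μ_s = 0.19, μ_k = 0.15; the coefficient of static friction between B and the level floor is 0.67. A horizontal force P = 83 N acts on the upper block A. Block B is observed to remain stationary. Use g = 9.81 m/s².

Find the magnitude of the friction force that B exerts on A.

f ≈ 83 N

Normal force at the A–B interface: N₁ = m_A g = 598.4 N.
So the A–B interface can sustain at most μ_s N₁ = 113.7 N of static friction.
Since P = 83 N ≤ 113.7 N, A does not slip on B; friction on A equals P = 83 N.
By Newton's third law B feels 83 N forward from A. With B stationary, the floor's static friction on B balances it: f₂ = 83 N (well within μ_s(m_A+m_B)g = 808.4 N).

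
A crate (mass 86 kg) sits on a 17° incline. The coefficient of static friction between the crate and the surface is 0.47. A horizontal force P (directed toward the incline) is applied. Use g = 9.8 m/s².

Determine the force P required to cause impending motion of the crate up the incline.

At impending motion up the slope, friction acts down-slope at its limit: f = μ_s N.
Perpendicular to the incline: N = m g cos θ + P sin θ.
Along the incline: P cos θ = m g sin θ + μ_s N = m g sin θ + μ_s (m g cos θ + P sin θ).
Solving, P (cos θ − μ_s sin θ) = m g (sin θ + μ_s cos θ), so P = 86×9.8×(sin 17° + 0.47 cos 17°)/(cos 17° − 0.47 sin 17°) = 843×0.7418/0.8189 = 763 N.

P ≈ 763 N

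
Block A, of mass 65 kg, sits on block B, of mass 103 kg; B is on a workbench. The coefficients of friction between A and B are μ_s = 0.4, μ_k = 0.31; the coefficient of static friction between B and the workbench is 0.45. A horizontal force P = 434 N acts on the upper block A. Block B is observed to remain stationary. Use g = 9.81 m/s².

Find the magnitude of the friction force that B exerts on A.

f ≈ 198 N

Between the blocks, N₁ = m_A g = 637.6 N.
So the A–B interface can sustain at most μ_s N₁ = 255.1 N of static friction.
P = 434 N exceeds that limit, so A slips over B and the interface friction becomes kinetic: f₁ = μ_k N₁ = 0.31×637.6 = 198 N.
By Newton's third law B feels 198 N forward from A. With B stationary, the floor's static friction on B balances it: f₂ = 198 N (well within μ_s(m_A+m_B)g = 741.6 N).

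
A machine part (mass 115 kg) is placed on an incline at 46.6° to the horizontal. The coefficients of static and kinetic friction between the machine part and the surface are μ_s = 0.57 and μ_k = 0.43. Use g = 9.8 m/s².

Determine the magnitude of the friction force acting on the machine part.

Perpendicular to the surface, N = m g cos θ = 115·9.8·cos 46.6° = 774.3 N.
Along the slope the weight component is m g sin θ = 818.8 N; friction must supply exactly this, acting up-slope.
The static-friction ceiling is μ_s N = 0.57 × 774.3 = 441.4 N.
|818.8| exceeds 441.4 N, so the machine part slips down-slope; friction is kinetic, f = μ_k N = 0.43×774.3 = 333 N.

f ≈ 333 N (up the incline)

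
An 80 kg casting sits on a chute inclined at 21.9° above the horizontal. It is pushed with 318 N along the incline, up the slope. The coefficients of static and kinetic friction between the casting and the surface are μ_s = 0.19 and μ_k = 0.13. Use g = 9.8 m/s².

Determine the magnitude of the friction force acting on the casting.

Normal force: N = m g cos θ = 80 × 9.8 × cos 21.9° = 727.4 N.
For equilibrium along the incline the friction force must supply f = m g sin θ − P = 292.4 − 318 = -25.58 N (positive meaning up-slope).
The static-friction ceiling is μ_s N = 0.19 × 727.4 = 138.2 N.
Since |-25.58| ≤ 138.2 N, no slip — friction simply equals what equilibrium demands.

f ≈ 25.6 N (down the incline)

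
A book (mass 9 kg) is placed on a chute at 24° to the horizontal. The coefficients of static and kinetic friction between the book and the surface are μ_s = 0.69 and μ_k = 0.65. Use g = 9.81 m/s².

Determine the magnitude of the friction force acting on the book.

Normal force: N = m g cos θ = 9 × 9.81 × cos 24° = 80.66 N.
For equilibrium along the incline, friction must balance the weight component: f = m g sin θ = 35.91 N up the slope.
The static-friction ceiling is μ_s N = 0.69 × 80.66 = 55.65 N.
Since |35.91| ≤ 55.65 N, no slip — friction simply equals what equilibrium demands.

f ≈ 35.9 N (up the incline)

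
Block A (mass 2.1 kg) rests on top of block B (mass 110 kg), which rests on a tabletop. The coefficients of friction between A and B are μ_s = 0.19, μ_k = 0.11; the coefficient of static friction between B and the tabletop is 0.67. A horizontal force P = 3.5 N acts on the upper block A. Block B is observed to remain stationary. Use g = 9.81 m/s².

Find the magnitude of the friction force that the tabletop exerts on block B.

f ≈ 3.5 N

Between the blocks, N₁ = m_A g = 20.6 N.
Maximum static friction on A from B: μ_s N₁ = 0.19×20.6 = 3.914 N.
Since P = 3.5 N ≤ 3.914 N, A does not slip on B; friction on A equals P = 3.5 N.
By Newton's third law B feels 3.5 N forward from A. With B stationary, the floor's static friction on B balances it: f₂ = 3.5 N (well within μ_s(m_A+m_B)g = 736.8 N).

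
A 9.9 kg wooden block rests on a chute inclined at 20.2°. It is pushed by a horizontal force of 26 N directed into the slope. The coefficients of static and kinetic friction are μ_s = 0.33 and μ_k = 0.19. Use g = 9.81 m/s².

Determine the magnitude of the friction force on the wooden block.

f ≈ 9.13 N (up the incline)

Resolve perpendicular to the incline: N = m g cos θ + P sin θ = 9.9×9.81×cos 20.2° + 26×sin 20.2° = 100.1 N.
Parallel to the incline: P cos θ − m g sin θ = 24.4 − 33.54 = -9.134 N; the friction needed to balance this is 9.134 N acting up the slope.
The limit of static friction is μ_s N = 33.04 N.
|f_req| = 9.134 ≤ 33.04 N → the wooden block is in equilibrium; friction equals the required value.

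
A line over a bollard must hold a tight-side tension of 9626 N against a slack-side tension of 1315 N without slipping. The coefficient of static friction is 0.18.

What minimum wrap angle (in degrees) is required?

β_min ≈ 634°

T₂/T₁ = e^{μβ} → β = ln(T₂/T₁)/μ.
β = ln(9626/1315)/0.18 = 1.991/0.18 = 11.06 rad.
In degrees: β = 11.06 × 180/π = 634°.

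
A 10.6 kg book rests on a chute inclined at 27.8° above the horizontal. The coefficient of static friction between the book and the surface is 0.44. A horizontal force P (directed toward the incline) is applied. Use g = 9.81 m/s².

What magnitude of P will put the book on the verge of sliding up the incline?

At impending motion up the slope, friction acts down-slope at its limit: f = μ_s N.
Perpendicular to the incline: N = m g cos θ + P sin θ.
Along the incline: P cos θ = m g sin θ + μ_s N = m g sin θ + μ_s (m g cos θ + P sin θ).
Solving, P (cos θ − μ_s sin θ) = m g (sin θ + μ_s cos θ), so P = 10.6×9.81×(sin 27.8° + 0.44 cos 27.8°)/(cos 27.8° − 0.44 sin 27.8°) = 104×0.8556/0.6794 = 131 N.

P ≈ 131 N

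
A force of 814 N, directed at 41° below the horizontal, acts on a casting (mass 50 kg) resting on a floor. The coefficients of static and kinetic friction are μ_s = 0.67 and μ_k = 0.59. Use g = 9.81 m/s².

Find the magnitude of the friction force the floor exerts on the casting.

Vertical equilibrium gives N = m g + P sin α = 1025 N.
The horizontal driving force is P cos α = 614.3 N, so equilibrium needs friction f = 614.3 N.
The static-friction limit is μ_s N = 686.4 N.
614.3 ≤ 686.4 N → static; friction equals the required 614 N.

f ≈ 614 N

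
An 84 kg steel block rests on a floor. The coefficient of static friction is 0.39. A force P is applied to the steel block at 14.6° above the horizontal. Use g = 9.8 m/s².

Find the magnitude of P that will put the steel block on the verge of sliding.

P ≈ 301 N

N = m g − P sin α (the pull lifts the steel block).
At impending slip, P cos α = μ_s N = μ_s (m g − P sin α).
Solving: P (cos α + μ_s sin α) = μ_s m g → P = 0.39×823/(cos 14.6° + 0.39 sin 14.6°) = 321/1.066 = 301 N.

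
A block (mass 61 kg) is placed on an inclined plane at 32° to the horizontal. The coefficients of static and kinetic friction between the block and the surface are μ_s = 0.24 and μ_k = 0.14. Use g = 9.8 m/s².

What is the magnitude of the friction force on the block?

The normal reaction is N = m g cos θ = 507 N.
For equilibrium along the incline, friction must balance the weight component: f = m g sin θ = 316.8 N up the slope.
Maximum static friction available: μ_s N = 0.24 × 507 = 121.7 N.
Since |316.8| > 121.7 N, static friction cannot hold it; the block slides down the incline and kinetic friction applies: f = μ_k N = 0.14 × 507 = 71 N.

f ≈ 71 N (up the incline)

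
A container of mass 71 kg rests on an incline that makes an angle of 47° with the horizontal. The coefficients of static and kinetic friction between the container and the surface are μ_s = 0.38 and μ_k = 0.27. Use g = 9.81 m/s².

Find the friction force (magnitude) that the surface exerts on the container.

The normal reaction is N = m g cos θ = 475 N.
For equilibrium along the incline, friction must balance the weight component: f = m g sin θ = 509.4 N up the slope.
The static-friction ceiling is μ_s N = 0.38 × 475 = 180.5 N.
Since |509.4| > 180.5 N, static friction cannot hold it; the container slides down the incline and kinetic friction applies: f = μ_k N = 0.27 × 475 = 128 N.

f ≈ 128 N (up the incline)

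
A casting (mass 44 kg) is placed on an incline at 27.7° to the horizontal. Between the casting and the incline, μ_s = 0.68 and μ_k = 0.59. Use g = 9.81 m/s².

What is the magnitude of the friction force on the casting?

f ≈ 201 N (up the incline)

Normal force: N = m g cos θ = 44 × 9.81 × cos 27.7° = 382.2 N.
For equilibrium along the incline, friction must balance the weight component: f = m g sin θ = 200.6 N up the slope.
Maximum static friction available: μ_s N = 0.68 × 382.2 = 259.9 N.
Since |200.6| ≤ 259.9 N, the casting remains in static equilibrium and friction takes exactly the required value.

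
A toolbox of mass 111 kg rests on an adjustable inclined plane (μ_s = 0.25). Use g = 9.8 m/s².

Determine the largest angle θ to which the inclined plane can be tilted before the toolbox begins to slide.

At the slip threshold, m g sin θ = μ_s · m g cos θ, so tan θ = μ_s.
θ_max = arctan(0.25) = 14°.

θ_max ≈ 14°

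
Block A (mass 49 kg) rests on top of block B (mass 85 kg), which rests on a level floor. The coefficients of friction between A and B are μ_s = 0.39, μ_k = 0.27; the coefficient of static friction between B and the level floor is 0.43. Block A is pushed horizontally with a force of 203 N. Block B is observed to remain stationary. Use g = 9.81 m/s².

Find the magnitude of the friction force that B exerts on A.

The normal force B exerts on A is simply A's weight, N₁ = 480.7 N.
Maximum static friction on A from B: μ_s N₁ = 0.39×480.7 = 187.5 N.
Since P = 203 N > 187.5 N, A slides on B; the A–B friction is kinetic: f₁ = μ_k N₁ = 0.27×480.7 = 130 N.
By Newton's third law B feels 130 N forward from A. With B stationary, the floor's static friction on B balances it: f₂ = 130 N (well within μ_s(m_A+m_B)g = 565.3 N).

f ≈ 130 N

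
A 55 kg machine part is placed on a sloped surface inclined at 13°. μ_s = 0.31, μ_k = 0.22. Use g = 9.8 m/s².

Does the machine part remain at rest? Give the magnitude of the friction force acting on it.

N = m g cos θ = 525 N.
Down-slope weight component: m g sin θ = 121 N.
μ_s N = 163 N.
121 ≤ 163 N, so it stays put; friction = 121 N.

f ≈ 121 N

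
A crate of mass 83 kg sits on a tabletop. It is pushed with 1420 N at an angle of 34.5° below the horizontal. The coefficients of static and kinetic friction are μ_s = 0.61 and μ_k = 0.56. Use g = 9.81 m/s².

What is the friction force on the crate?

f ≈ 906 N

Vertical equilibrium gives N = m g + P sin α = 1619 N.
The horizontal driving force is P cos α = 1170 N, so equilibrium needs friction f = 1170 N.
The static-friction limit is μ_s N = 987.3 N.
The required friction exceeds μ_s N, so the crate moves and f = μ_k N = 906 N.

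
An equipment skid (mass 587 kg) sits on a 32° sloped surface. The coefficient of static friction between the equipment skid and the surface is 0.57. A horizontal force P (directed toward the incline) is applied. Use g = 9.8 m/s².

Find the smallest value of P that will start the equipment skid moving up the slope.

P ≈ 10700 N

At impending motion up the slope, friction acts down-slope at its limit: f = μ_s N.
Perpendicular to the incline: N = m g cos θ + P sin θ.
Along the incline: P cos θ = m g sin θ + μ_s N = m g sin θ + μ_s (m g cos θ + P sin θ).
Solving, P (cos θ − μ_s sin θ) = m g (sin θ + μ_s cos θ), so P = 587×9.8×(sin 32° + 0.57 cos 32°)/(cos 32° − 0.57 sin 32°) = 5750×1.013/0.546 = 10700 N.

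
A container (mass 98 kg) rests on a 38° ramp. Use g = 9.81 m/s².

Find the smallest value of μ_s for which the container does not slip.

At the slip threshold m g sin θ = μ_s m g cos θ, so μ_s,min = tan θ.
μ_s,min = tan 38° = 0.781.

μ_s,min ≈ 0.781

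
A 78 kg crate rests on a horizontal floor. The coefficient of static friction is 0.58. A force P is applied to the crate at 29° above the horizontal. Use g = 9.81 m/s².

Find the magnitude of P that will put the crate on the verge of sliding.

P ≈ 384 N

N = m g − P sin α (the pull lifts the crate).
At impending slip, P cos α = μ_s N = μ_s (m g − P sin α).
Solving: P (cos α + μ_s sin α) = μ_s m g → P = 0.58×765/(cos 29° + 0.58 sin 29°) = 444/1.156 = 384 N.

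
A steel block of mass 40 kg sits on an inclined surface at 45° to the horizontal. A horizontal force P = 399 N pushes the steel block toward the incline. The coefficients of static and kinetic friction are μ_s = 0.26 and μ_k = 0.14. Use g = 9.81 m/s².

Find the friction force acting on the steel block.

The horizontal push has a component P sin θ into the surface, so N = m g cos θ + P sin θ = 277.5 + 282.1 = 559.6 N.
Parallel to the incline: P cos θ − m g sin θ = 282.1 − 277.5 = 4.667 N; the friction needed to balance this is 4.667 N acting down the slope.
Maximum static friction: μ_s N = 0.26 × 559.6 = 145.5 N.
Since 4.667 N is within the 145.5 N limit, the steel block stays put and friction is exactly 4.67 N.

f ≈ 4.67 N (down the incline)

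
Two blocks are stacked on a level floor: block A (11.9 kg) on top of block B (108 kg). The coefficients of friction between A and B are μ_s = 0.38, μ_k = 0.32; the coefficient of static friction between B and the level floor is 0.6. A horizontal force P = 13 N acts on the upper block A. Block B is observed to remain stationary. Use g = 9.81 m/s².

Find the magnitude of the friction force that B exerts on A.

Between the blocks, N₁ = m_A g = 116.7 N.
So the A–B interface can sustain at most μ_s N₁ = 44.36 N of static friction.
P = 13 N is within that limit, so A and B move together (both at rest); the A–B friction is simply f₁ = P = 13 N.
B experiences an equal 13 N forward from A (third law). B is in equilibrium, so the floor supplies f₂ = 13 N of static friction (limit μ_s(m_A+m_B)g = 705.7 N, not exceeded).

f ≈ 13 N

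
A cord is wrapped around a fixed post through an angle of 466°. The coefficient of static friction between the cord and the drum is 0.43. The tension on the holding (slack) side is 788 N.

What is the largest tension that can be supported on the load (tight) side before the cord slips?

T_max ≈ 26000 N

At impending slip the capstan equation gives T₂/T₁ = e^{μβ} with β in radians.
β = 466° × π/180 = 8.133 rad.
e^{μβ} = e^{0.43×8.133} = 33.03.
T₂ = T₁ · e^{μβ} = 788 × 33.03 = 26000 N.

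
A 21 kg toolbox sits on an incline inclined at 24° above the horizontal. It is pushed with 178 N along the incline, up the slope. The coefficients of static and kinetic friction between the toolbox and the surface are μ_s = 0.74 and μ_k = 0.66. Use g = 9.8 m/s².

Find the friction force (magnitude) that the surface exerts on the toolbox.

f ≈ 94.3 N (down the incline)

Normal force: N = m g cos θ = 21 × 9.8 × cos 24° = 188 N.
Parallel to the incline, ΣF = 0 gives f = m g sin θ − P = 83.71 − 178 = -94.29 N (up-slope positive).
The static-friction ceiling is μ_s N = 0.74 × 188 = 139.1 N.
Since |-94.29| ≤ 139.1 N, static friction is sufficient; f equals the required value, not μ_s N.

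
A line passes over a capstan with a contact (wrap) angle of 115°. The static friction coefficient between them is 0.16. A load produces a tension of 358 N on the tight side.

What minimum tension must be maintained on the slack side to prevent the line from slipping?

Capstan equation at impending slip: T_tight/T_slack = e^{μβ}.
β = 115° = 2.007 rad; e^{μβ} = e^{0.16×2.007} = 1.379.
T_slack = T_tight / e^{μβ} = 358 / 1.379 = 260 N.

T_min ≈ 260 N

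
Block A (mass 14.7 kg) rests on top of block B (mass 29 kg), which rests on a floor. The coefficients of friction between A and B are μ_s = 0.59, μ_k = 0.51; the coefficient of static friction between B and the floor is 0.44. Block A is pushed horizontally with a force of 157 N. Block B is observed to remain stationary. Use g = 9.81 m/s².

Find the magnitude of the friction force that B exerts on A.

The normal force B exerts on A is simply A's weight, N₁ = 144.2 N.
So the A–B interface can sustain at most μ_s N₁ = 85.08 N of static friction.
Since P = 157 N > 85.08 N, A slides on B; the A–B friction is kinetic: f₁ = μ_k N₁ = 0.51×144.2 = 73.5 N.
By Newton's third law B feels 73.5 N forward from A. With B stationary, the floor's static friction on B balances it: f₂ = 73.5 N (well within μ_s(m_A+m_B)g = 188.6 N).

f ≈ 73.5 N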